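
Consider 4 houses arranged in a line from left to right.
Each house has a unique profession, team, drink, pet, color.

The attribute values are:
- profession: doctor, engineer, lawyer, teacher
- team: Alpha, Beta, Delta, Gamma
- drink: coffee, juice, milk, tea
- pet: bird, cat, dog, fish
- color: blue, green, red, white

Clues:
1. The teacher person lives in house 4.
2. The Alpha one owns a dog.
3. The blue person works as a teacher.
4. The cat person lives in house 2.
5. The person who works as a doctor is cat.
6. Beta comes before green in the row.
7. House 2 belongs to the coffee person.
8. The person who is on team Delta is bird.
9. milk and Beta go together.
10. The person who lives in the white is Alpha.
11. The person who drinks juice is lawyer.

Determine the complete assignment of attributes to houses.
Solution:

House | Profession | Team | Drink | Pet | Color
-----------------------------------------------
  1   | engineer | Beta | milk | fish | red
  2   | doctor | Gamma | coffee | cat | green
  3   | lawyer | Alpha | juice | dog | white
  4   | teacher | Delta | tea | bird | blue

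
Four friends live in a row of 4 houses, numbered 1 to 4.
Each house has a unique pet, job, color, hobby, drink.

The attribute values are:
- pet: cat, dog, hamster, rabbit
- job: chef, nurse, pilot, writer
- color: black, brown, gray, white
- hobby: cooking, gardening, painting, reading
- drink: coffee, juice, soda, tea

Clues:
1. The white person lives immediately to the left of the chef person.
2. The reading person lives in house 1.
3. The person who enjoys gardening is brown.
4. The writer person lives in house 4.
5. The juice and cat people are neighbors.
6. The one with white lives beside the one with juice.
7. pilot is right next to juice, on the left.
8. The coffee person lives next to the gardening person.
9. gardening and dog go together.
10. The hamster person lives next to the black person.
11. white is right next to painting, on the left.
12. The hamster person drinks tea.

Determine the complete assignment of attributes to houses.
Solution:

House | Pet | Job | Color | Hobby | Drink
-----------------------------------------
  1   | hamster | pilot | white | reading | tea
  2   | rabbit | chef | black | painting | juice
  3   | cat | nurse | gray | cooking | coffee
  4   | dog | writer | brown | gardening | soda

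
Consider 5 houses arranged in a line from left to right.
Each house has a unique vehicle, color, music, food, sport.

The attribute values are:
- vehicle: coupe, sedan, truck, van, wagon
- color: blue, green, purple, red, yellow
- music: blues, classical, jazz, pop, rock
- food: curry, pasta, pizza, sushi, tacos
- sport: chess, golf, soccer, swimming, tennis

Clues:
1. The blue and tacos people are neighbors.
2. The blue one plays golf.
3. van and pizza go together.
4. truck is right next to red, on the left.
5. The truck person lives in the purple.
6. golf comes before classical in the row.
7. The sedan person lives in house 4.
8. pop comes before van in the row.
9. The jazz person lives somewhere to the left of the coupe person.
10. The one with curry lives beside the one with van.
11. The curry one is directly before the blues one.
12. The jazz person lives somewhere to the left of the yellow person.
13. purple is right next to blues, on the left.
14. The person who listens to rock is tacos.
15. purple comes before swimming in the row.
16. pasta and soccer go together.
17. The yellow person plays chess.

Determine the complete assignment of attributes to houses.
Solution:

House | Vehicle | Color | Music | Food | Sport
----------------------------------------------
  1   | truck | purple | pop | curry | tennis
  2   | van | red | blues | pizza | swimming
  3   | wagon | blue | jazz | sushi | golf
  4   | sedan | yellow | rock | tacos | chess
  5   | coupe | green | classical | pasta | soccer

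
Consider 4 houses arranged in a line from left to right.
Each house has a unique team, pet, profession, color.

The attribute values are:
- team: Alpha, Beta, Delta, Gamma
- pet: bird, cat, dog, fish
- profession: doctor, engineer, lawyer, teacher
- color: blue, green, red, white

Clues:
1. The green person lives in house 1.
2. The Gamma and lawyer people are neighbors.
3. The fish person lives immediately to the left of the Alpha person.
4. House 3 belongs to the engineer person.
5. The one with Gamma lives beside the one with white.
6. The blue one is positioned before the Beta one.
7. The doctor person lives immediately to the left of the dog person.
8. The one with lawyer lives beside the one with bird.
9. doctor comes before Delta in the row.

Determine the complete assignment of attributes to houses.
Solution:

House | Team | Pet | Profession | Color
---------------------------------------
  1   | Gamma | fish | doctor | green
  2   | Alpha | dog | lawyer | white
  3   | Delta | bird | engineer | blue
  4   | Beta | cat | teacher | red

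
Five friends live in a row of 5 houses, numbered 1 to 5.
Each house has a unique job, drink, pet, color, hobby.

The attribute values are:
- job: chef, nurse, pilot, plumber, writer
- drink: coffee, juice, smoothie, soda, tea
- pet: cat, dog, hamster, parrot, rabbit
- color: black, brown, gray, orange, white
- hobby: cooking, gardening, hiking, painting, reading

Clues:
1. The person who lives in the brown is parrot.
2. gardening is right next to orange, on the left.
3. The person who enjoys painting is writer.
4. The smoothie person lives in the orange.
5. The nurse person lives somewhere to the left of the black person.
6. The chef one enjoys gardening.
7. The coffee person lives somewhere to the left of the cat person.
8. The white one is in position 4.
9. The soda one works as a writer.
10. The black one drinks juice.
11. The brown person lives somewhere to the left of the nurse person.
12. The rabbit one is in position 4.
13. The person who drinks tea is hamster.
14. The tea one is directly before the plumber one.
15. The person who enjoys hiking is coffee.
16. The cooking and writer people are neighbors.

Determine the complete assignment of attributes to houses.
Solution:

House | Job | Drink | Pet | Color | Hobby
-----------------------------------------
  1   | chef | tea | hamster | gray | gardening
  2   | plumber | smoothie | dog | orange | cooking
  3   | writer | soda | parrot | brown | painting
  4   | nurse | coffee | rabbit | white | hiking
  5   | pilot | juice | cat | black | reading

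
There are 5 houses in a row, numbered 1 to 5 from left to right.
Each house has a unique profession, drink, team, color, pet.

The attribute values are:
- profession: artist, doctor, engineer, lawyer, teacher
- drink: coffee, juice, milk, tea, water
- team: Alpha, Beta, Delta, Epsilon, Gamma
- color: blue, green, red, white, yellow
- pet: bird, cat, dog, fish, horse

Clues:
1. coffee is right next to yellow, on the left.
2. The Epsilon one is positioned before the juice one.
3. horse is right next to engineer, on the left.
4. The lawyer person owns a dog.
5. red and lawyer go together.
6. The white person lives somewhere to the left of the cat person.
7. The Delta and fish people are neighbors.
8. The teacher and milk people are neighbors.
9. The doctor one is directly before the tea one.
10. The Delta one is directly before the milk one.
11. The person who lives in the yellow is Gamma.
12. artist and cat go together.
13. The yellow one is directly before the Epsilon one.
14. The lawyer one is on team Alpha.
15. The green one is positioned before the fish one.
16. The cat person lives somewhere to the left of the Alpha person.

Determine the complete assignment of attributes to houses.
Solution:

House | Profession | Drink | Team | Color | Pet
-----------------------------------------------
  1   | teacher | coffee | Delta | green | horse
  2   | engineer | milk | Gamma | yellow | fish
  3   | doctor | water | Epsilon | white | bird
  4   | artist | tea | Beta | blue | cat
  5   | lawyer | juice | Alpha | red | dog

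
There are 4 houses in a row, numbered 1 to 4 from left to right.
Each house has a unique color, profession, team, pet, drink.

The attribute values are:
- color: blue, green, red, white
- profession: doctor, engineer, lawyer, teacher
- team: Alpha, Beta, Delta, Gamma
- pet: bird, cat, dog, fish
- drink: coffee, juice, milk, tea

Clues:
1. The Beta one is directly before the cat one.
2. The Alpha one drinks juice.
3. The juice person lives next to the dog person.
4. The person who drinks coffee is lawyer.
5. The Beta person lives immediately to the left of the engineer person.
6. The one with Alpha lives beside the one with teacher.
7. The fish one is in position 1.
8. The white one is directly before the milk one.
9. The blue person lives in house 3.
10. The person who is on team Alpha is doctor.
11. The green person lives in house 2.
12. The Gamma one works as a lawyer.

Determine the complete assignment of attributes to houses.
Solution:

House | Color | Profession | Team | Pet | Drink
-----------------------------------------------
  1   | white | doctor | Alpha | fish | juice
  2   | green | teacher | Beta | dog | milk
  3   | blue | engineer | Delta | cat | tea
  4   | red | lawyer | Gamma | bird | coffee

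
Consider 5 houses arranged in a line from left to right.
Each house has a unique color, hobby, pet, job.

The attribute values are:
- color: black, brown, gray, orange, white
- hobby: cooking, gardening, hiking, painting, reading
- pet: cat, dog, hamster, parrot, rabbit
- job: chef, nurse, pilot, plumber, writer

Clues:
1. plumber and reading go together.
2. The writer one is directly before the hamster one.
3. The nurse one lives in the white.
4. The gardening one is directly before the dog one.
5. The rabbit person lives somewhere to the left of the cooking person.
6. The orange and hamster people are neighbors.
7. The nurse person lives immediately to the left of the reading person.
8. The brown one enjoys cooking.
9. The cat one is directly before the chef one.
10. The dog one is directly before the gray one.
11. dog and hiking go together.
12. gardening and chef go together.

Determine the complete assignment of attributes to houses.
Solution:

House | Color | Hobby | Pet | Job
---------------------------------
  1   | orange | painting | cat | writer
  2   | black | gardening | hamster | chef
  3   | white | hiking | dog | nurse
  4   | gray | reading | rabbit | plumber
  5   | brown | cooking | parrot | pilot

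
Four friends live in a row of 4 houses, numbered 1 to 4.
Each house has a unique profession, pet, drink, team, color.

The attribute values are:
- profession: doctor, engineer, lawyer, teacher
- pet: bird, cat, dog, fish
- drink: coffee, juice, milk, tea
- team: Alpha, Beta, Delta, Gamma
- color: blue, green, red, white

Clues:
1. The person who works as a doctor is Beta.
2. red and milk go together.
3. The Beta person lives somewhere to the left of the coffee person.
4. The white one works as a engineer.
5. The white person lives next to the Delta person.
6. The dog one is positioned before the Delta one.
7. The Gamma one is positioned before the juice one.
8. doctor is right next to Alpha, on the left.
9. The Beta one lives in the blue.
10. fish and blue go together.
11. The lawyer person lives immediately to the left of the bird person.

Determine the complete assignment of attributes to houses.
Solution:

House | Profession | Pet | Drink | Team | Color
-----------------------------------------------
  1   | doctor | fish | tea | Beta | blue
  2   | lawyer | dog | milk | Alpha | red
  3   | engineer | bird | coffee | Gamma | white
  4   | teacher | cat | juice | Delta | green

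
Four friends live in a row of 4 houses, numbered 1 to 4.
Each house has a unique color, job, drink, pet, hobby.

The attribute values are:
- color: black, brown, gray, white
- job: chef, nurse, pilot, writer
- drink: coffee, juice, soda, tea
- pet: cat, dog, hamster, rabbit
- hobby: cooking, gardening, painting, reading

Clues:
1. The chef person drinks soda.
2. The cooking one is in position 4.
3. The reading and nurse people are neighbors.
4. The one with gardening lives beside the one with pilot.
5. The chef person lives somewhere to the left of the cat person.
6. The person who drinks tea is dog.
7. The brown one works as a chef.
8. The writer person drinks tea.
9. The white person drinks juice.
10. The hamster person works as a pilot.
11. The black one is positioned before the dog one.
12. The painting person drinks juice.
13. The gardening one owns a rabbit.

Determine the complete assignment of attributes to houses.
Solution:

House | Color | Job | Drink | Pet | Hobby
-----------------------------------------
  1   | brown | chef | soda | rabbit | gardening
  2   | black | pilot | coffee | hamster | reading
  3   | white | nurse | juice | cat | painting
  4   | gray | writer | tea | dog | cooking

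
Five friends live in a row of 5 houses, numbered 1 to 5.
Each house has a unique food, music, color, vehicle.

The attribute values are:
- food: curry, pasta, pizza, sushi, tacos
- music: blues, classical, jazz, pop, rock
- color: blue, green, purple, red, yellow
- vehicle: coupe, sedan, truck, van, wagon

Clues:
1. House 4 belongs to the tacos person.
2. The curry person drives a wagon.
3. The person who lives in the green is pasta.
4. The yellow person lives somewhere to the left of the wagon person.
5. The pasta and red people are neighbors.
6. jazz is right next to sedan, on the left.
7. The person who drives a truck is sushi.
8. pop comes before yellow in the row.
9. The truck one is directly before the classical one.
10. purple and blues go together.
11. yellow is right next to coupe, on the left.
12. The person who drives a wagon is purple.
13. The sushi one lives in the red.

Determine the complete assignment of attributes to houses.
Solution:

House | Food | Music | Color | Vehicle
--------------------------------------
  1   | pasta | pop | green | van
  2   | sushi | jazz | red | truck
  3   | pizza | classical | yellow | sedan
  4   | tacos | rock | blue | coupe
  5   | curry | blues | purple | wagon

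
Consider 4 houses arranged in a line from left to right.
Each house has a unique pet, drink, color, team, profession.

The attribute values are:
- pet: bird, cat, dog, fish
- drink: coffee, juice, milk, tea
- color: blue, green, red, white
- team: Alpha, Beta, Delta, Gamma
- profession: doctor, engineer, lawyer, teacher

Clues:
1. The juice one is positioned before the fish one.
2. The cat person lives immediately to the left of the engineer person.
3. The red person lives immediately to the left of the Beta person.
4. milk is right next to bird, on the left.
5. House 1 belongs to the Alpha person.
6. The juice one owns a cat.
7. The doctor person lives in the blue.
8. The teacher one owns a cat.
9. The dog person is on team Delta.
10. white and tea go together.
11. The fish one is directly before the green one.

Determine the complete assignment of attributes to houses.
Solution:

House | Pet | Drink | Color | Team | Profession
-----------------------------------------------
  1   | cat | juice | red | Alpha | teacher
  2   | fish | tea | white | Beta | engineer
  3   | dog | milk | green | Delta | lawyer
  4   | bird | coffee | blue | Gamma | doctor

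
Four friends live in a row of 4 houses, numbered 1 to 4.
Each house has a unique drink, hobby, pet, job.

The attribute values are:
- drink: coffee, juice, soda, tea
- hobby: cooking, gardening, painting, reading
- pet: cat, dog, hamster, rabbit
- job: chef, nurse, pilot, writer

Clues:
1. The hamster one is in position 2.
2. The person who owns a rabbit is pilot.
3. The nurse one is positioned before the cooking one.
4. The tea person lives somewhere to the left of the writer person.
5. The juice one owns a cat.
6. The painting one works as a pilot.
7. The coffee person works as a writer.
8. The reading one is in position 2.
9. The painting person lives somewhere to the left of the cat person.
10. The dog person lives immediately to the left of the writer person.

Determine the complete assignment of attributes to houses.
Solution:

House | Drink | Hobby | Pet | Job
---------------------------------
  1   | tea | gardening | dog | nurse
  2   | coffee | reading | hamster | writer
  3   | soda | painting | rabbit | pilot
  4   | juice | cooking | cat | chef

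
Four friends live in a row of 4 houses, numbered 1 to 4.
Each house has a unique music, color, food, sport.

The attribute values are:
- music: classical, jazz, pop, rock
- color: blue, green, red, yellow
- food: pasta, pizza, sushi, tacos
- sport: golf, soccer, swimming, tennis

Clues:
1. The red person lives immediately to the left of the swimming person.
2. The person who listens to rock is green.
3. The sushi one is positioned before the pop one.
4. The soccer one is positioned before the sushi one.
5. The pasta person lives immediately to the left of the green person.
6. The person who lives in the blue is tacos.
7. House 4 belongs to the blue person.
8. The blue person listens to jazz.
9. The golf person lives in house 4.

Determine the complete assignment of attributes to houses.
Solution:

House | Music | Color | Food | Sport
------------------------------------
  1   | classical | red | pasta | soccer
  2   | rock | green | sushi | swimming
  3   | pop | yellow | pizza | tennis
  4   | jazz | blue | tacos | golf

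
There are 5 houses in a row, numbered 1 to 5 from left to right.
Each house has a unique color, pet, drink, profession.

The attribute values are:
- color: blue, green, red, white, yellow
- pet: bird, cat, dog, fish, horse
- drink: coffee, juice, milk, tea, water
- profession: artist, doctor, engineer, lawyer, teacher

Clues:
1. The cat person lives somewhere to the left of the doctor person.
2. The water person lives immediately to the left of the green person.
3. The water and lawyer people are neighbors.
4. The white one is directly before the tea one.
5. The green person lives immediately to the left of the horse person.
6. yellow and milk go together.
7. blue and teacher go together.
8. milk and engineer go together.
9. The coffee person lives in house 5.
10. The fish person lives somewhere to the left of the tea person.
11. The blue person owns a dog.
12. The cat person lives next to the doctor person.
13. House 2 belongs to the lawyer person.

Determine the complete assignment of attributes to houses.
Solution:

House | Color | Pet | Drink | Profession
----------------------------------------
  1   | white | fish | water | artist
  2   | green | cat | tea | lawyer
  3   | red | horse | juice | doctor
  4   | yellow | bird | milk | engineer
  5   | blue | dog | coffee | teacher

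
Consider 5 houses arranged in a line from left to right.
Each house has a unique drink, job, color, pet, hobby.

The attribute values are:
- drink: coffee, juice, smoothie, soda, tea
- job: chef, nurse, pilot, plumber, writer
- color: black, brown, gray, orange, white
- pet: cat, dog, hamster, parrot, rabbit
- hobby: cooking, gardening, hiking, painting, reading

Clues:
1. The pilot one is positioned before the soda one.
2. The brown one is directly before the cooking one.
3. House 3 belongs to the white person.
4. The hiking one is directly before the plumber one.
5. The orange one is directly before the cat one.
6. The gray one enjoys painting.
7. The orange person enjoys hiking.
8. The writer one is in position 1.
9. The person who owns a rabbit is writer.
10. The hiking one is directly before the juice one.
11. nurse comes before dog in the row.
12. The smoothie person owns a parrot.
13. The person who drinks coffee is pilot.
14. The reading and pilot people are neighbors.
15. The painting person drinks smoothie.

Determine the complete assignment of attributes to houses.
Solution:

House | Drink | Job | Color | Pet | Hobby
-----------------------------------------
  1   | tea | writer | orange | rabbit | hiking
  2   | juice | plumber | brown | cat | reading
  3   | coffee | pilot | white | hamster | cooking
  4   | smoothie | nurse | gray | parrot | painting
  5   | soda | chef | black | dog | gardening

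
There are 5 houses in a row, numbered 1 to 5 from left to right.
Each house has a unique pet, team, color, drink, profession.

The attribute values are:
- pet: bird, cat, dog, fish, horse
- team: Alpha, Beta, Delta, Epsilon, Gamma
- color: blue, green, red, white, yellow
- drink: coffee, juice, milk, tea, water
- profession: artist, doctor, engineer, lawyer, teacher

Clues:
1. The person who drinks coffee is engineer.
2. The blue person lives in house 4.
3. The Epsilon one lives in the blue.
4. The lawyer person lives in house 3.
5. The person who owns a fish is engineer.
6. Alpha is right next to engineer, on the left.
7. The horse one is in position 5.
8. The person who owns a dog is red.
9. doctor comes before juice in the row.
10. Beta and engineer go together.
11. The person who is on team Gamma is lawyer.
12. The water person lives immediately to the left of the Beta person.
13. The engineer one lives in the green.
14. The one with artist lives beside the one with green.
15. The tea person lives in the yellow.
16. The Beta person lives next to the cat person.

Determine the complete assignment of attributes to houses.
Solution:

House | Pet | Team | Color | Drink | Profession
-----------------------------------------------
  1   | dog | Alpha | red | water | artist
  2   | fish | Beta | green | coffee | engineer
  3   | cat | Gamma | yellow | tea | lawyer
  4   | bird | Epsilon | blue | milk | doctor
  5   | horse | Delta | white | juice | teacher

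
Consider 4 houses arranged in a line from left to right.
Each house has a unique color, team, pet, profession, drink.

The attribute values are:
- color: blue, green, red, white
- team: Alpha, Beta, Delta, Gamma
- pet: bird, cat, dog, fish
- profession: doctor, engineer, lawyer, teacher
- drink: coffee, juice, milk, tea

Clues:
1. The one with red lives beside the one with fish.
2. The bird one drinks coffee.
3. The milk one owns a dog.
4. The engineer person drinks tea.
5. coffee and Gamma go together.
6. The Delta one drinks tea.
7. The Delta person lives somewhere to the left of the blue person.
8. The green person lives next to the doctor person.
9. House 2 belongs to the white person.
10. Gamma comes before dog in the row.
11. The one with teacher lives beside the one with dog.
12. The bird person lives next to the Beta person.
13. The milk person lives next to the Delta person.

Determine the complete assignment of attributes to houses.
Solution:

House | Color | Team | Pet | Profession | Drink
-----------------------------------------------
  1   | green | Gamma | bird | teacher | coffee
  2   | white | Beta | dog | doctor | milk
  3   | red | Delta | cat | engineer | tea
  4   | blue | Alpha | fish | lawyer | juice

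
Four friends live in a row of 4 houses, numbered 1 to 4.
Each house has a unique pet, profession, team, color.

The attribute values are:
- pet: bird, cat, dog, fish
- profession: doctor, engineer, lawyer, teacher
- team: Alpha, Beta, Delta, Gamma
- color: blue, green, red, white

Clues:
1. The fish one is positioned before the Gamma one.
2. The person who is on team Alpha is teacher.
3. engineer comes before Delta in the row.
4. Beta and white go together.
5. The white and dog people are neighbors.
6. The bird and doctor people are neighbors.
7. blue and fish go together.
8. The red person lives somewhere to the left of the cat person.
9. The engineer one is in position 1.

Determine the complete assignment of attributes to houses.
Solution:

House | Pet | Profession | Team | Color
---------------------------------------
  1   | bird | engineer | Beta | white
  2   | dog | doctor | Delta | red
  3   | fish | teacher | Alpha | blue
  4   | cat | lawyer | Gamma | green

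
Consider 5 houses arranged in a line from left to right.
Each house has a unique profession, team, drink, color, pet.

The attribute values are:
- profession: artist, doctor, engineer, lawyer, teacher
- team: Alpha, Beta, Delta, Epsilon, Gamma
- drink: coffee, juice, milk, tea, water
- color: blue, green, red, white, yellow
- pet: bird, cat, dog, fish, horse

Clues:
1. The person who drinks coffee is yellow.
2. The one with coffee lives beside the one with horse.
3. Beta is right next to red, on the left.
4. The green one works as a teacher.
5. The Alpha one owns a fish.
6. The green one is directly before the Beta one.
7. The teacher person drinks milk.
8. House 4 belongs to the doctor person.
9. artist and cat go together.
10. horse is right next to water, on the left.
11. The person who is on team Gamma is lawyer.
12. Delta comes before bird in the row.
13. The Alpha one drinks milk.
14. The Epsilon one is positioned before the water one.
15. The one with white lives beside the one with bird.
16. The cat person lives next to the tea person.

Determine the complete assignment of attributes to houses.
Solution:

House | Profession | Team | Drink | Color | Pet
-----------------------------------------------
  1   | teacher | Alpha | milk | green | fish
  2   | artist | Beta | coffee | yellow | cat
  3   | engineer | Epsilon | tea | red | horse
  4   | doctor | Delta | water | white | dog
  5   | lawyer | Gamma | juice | blue | bird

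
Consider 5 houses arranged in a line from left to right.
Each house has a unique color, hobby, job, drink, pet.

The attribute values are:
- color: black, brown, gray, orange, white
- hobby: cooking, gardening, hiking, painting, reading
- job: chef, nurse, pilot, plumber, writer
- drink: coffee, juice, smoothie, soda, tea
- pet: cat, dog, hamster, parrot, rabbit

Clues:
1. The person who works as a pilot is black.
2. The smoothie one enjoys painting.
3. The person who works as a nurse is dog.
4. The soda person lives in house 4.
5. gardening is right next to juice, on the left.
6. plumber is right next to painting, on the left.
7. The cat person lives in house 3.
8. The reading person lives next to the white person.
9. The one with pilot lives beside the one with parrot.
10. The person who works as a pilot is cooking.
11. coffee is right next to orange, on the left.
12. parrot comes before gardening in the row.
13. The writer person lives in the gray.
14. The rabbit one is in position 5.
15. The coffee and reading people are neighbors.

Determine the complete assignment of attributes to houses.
Solution:

House | Color | Hobby | Job | Drink | Pet
-----------------------------------------
  1   | black | cooking | pilot | coffee | hamster
  2   | orange | reading | plumber | tea | parrot
  3   | white | painting | chef | smoothie | cat
  4   | brown | gardening | nurse | soda | dog
  5   | gray | hiking | writer | juice | rabbit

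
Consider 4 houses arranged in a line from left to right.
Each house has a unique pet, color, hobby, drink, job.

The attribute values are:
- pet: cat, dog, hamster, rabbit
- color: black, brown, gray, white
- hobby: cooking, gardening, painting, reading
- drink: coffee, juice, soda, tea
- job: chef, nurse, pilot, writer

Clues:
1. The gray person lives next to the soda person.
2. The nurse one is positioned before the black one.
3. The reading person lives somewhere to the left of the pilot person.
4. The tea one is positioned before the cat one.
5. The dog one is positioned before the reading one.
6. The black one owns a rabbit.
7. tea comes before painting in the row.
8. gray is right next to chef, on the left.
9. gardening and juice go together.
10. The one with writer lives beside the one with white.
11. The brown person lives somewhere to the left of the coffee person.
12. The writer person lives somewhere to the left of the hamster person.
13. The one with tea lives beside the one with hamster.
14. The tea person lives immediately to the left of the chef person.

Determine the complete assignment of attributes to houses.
Solution:

House | Pet | Color | Hobby | Drink | Job
-----------------------------------------
  1   | dog | gray | cooking | tea | writer
  2   | hamster | white | reading | soda | chef
  3   | cat | brown | gardening | juice | nurse
  4   | rabbit | black | painting | coffee | pilot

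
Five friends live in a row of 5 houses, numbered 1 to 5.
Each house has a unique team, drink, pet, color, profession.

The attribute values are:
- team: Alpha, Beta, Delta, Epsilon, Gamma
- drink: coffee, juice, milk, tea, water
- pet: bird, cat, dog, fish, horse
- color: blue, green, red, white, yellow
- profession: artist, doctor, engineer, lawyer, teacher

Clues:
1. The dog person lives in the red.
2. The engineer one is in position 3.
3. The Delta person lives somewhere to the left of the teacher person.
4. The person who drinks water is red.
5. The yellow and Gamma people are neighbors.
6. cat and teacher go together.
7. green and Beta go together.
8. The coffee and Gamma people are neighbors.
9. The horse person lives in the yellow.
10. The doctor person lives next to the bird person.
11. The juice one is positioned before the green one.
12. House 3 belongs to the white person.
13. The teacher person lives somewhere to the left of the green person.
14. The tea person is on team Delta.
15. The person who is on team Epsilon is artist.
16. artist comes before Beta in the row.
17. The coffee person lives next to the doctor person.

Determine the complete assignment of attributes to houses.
Solution:

House | Team | Drink | Pet | Color | Profession
-----------------------------------------------
  1   | Epsilon | coffee | horse | yellow | artist
  2   | Gamma | water | dog | red | doctor
  3   | Delta | tea | bird | white | engineer
  4   | Alpha | juice | cat | blue | teacher
  5   | Beta | milk | fish | green | lawyer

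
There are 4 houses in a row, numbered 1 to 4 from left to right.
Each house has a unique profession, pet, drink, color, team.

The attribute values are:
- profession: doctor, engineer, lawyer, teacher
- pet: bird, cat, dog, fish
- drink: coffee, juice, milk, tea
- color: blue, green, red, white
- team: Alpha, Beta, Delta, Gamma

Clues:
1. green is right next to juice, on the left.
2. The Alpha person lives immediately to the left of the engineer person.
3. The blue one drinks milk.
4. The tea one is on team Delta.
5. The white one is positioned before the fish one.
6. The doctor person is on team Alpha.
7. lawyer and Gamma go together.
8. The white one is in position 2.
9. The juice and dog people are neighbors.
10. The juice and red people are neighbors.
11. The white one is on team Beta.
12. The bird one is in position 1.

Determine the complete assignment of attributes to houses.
Solution:

House | Profession | Pet | Drink | Color | Team
-----------------------------------------------
  1   | doctor | bird | coffee | green | Alpha
  2   | engineer | cat | juice | white | Beta
  3   | teacher | dog | tea | red | Delta
  4   | lawyer | fish | milk | blue | Gamma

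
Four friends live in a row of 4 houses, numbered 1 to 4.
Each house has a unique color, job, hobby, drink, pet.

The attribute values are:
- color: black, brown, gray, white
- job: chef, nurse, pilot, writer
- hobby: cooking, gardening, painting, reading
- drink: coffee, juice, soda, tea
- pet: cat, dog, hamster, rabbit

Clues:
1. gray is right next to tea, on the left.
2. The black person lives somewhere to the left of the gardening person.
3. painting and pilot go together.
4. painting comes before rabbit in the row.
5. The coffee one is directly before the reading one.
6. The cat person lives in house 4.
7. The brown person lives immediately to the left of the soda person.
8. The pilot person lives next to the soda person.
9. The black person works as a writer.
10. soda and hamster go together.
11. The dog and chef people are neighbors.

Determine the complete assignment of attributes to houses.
Solution:

House | Color | Job | Hobby | Drink | Pet
-----------------------------------------
  1   | brown | pilot | painting | coffee | dog
  2   | gray | chef | reading | soda | hamster
  3   | black | writer | cooking | tea | rabbit
  4   | white | nurse | gardening | juice | cat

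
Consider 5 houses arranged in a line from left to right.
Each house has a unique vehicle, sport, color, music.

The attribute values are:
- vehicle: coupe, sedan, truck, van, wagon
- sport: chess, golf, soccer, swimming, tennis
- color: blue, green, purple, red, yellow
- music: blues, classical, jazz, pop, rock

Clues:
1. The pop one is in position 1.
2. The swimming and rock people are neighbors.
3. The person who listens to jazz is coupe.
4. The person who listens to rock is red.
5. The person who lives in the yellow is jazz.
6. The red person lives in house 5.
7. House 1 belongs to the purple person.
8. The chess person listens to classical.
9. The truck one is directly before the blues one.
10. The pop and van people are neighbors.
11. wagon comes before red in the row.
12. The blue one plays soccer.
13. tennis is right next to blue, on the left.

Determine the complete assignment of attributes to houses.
Solution:

House | Vehicle | Sport | Color | Music
---------------------------------------
  1   | truck | tennis | purple | pop
  2   | van | soccer | blue | blues
  3   | wagon | chess | green | classical
  4   | coupe | swimming | yellow | jazz
  5   | sedan | golf | red | rock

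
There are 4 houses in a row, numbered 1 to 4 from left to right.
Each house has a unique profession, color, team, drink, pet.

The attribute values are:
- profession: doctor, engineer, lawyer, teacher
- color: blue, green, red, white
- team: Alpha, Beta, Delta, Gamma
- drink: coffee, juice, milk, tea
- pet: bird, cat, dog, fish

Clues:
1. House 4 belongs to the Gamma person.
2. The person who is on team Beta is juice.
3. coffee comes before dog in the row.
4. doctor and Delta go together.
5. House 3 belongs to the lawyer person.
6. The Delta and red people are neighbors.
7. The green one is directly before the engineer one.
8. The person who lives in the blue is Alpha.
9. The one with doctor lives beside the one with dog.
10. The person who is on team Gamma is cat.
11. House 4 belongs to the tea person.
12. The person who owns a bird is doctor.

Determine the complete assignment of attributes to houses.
Solution:

House | Profession | Color | Team | Drink | Pet
-----------------------------------------------
  1   | doctor | green | Delta | coffee | bird
  2   | engineer | red | Beta | juice | dog
  3   | lawyer | blue | Alpha | milk | fish
  4   | teacher | white | Gamma | tea | cat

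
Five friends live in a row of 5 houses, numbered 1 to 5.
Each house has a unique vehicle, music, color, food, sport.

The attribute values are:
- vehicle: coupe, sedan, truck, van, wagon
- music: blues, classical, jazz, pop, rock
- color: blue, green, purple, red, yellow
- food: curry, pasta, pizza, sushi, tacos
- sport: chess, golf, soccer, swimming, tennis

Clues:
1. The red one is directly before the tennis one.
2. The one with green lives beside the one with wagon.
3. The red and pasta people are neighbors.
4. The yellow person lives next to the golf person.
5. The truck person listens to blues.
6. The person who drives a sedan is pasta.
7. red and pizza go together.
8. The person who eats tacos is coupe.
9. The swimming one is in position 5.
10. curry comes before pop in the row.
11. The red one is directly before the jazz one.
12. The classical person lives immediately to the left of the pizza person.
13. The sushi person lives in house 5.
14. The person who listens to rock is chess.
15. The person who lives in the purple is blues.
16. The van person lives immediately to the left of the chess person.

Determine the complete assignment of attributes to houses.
Solution:

House | Vehicle | Music | Color | Food | Sport
----------------------------------------------
  1   | van | classical | green | curry | soccer
  2   | wagon | rock | red | pizza | chess
  3   | sedan | jazz | yellow | pasta | tennis
  4   | coupe | pop | blue | tacos | golf
  5   | truck | blues | purple | sushi | swimming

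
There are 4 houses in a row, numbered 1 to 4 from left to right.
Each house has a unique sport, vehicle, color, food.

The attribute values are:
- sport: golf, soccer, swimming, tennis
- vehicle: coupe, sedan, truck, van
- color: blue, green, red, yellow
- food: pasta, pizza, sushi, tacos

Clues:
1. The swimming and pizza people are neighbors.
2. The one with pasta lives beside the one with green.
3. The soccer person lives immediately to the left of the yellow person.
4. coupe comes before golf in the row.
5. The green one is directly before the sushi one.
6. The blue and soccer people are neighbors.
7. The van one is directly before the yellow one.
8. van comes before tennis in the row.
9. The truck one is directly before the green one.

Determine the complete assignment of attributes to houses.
Solution:

House | Sport | Vehicle | Color | Food
--------------------------------------
  1   | swimming | truck | blue | pasta
  2   | soccer | van | green | pizza
  3   | tennis | coupe | yellow | sushi
  4   | golf | sedan | red | tacos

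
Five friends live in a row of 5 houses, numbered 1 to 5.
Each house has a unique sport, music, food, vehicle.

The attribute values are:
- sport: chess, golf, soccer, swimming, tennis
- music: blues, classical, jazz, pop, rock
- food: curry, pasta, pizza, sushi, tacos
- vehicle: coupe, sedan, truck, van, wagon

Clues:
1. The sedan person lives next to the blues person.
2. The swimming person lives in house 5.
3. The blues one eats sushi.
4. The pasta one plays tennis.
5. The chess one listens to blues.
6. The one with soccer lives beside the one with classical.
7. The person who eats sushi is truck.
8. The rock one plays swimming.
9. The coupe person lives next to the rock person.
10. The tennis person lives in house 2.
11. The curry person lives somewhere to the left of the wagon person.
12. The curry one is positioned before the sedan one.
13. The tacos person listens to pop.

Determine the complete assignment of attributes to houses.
Solution:

House | Sport | Music | Food | Vehicle
--------------------------------------
  1   | soccer | jazz | curry | van
  2   | tennis | classical | pasta | sedan
  3   | chess | blues | sushi | truck
  4   | golf | pop | tacos | coupe
  5   | swimming | rock | pizza | wagon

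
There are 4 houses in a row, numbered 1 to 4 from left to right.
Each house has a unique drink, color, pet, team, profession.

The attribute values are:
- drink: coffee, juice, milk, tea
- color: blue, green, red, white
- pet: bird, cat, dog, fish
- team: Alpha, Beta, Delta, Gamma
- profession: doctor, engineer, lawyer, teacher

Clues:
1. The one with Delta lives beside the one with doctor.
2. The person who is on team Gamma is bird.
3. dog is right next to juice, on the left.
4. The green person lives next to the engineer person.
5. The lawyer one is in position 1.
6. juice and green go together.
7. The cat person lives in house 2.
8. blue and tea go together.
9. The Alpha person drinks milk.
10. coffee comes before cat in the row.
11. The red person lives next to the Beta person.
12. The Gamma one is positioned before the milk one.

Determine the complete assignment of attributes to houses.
Solution:

House | Drink | Color | Pet | Team | Profession
-----------------------------------------------
  1   | coffee | red | dog | Delta | lawyer
  2   | juice | green | cat | Beta | doctor
  3   | tea | blue | bird | Gamma | engineer
  4   | milk | white | fish | Alpha | teacher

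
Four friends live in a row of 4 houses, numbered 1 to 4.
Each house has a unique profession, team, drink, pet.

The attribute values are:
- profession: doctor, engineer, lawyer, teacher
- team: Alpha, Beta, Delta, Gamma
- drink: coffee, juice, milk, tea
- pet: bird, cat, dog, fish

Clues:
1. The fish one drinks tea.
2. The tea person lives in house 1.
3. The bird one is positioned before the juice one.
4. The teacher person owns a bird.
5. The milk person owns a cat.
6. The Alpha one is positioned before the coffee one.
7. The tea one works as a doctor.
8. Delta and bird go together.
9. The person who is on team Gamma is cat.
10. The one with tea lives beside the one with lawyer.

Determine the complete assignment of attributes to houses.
Solution:

House | Profession | Team | Drink | Pet
---------------------------------------
  1   | doctor | Alpha | tea | fish
  2   | lawyer | Gamma | milk | cat
  3   | teacher | Delta | coffee | bird
  4   | engineer | Beta | juice | dog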